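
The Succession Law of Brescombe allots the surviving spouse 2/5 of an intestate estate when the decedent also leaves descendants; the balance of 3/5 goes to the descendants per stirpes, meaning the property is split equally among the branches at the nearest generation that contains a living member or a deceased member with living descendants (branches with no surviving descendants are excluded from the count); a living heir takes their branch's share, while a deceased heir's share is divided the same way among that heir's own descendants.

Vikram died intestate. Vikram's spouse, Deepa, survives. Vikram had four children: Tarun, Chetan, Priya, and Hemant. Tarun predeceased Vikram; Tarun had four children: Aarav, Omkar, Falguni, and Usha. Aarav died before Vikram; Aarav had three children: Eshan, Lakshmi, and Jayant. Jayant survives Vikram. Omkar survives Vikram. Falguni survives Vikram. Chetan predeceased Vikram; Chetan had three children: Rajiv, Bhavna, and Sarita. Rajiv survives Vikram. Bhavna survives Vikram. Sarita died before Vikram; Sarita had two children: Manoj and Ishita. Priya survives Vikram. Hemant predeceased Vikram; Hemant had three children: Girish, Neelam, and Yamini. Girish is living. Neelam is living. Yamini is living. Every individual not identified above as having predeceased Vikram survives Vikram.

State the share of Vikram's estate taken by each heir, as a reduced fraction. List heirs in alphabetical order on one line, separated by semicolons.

Deepa, as surviving spouse, takes 2/5.
The remaining 3/5 passes to Vikram's descendants per stirpes.
The 3/5 is divided into 4 equal shares of 3/20 among Tarun, Chetan, Priya, Hemant.
Tarun predeceased; the 3/20 allotted to Tarun's branch passes to Tarun's issue by representation.
The 3/20 is divided into 4 equal shares of 3/80 among Aarav, Omkar, Falguni, Usha.
Aarav predeceased; the 3/80 allotted to Aarav's branch passes to Aarav's issue by representation.
The 3/80 is divided into 3 equal shares of 1/80 among Eshan, Lakshmi, Jayant.
Eshan is living and takes 1/80.
Lakshmi is living and takes 1/80.
Jayant is living and takes 1/80.
Omkar is living and takes 3/80.
Falguni is living and takes 3/80.
Usha is living and takes 3/80.
Chetan predeceased; the 3/20 allotted to Chetan's branch passes to Chetan's issue by representation.
The 3/20 is divided into 3 equal shares of 1/20 among Rajiv, Bhavna, Sarita.
Rajiv is living and takes 1/20.
Bhavna is living and takes 1/20.
Sarita predeceased; the 1/20 allotted to Sarita's branch passes to Sarita's issue by representation.
The 1/20 is divided into 2 equal shares of 1/40 among Manoj, Ishita.
Manoj is living and takes 1/40.
Ishita is living and takes 1/40.
Priya is living and takes 3/20.
Hemant predeceased; the 3/20 allotted to Hemant's branch passes to Hemant's issue by representation.
The 3/20 is divided into 3 equal shares of 1/20 among Girish, Neelam, Yamini.
Girish is living and takes 1/20.
Neelam is living and takes 1/20.
Yamini is living and takes 1/20.

Bhavna 1/20; Deepa 2/5; Eshan 1/80; Falguni 3/80; Girish 1/20; Ishita 1/40; Jayant 1/80; Lakshmi 1/80; Manoj 1/40; Neelam 1/20; Omkar 3/80; Priya 3/20; Rajiv 1/20; Usha 3/80; Yamini 1/20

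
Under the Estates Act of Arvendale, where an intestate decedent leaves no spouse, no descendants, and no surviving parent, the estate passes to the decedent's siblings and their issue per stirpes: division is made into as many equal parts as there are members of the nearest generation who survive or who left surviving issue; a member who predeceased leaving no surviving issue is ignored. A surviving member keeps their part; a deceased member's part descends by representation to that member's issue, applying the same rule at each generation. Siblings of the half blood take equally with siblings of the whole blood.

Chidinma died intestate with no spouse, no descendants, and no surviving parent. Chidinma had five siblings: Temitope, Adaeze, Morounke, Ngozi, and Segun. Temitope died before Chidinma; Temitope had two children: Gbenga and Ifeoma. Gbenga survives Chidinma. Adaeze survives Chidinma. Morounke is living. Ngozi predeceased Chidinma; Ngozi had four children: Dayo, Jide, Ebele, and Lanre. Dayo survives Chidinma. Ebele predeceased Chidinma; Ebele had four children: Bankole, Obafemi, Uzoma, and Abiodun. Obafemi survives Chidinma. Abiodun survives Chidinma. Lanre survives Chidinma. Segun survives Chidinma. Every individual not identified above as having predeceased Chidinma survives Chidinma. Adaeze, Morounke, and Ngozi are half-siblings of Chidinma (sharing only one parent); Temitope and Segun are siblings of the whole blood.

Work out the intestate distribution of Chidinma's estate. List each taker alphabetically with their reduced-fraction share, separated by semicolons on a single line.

Abiodun 1/80; Adaeze 1/5; Bankole 1/80; Dayo 1/20; Gbenga 1/10; Ifeoma 1/10; Jide 1/20; Lanre 1/20; Morounke 1/5; Obafemi 1/80; Segun 1/5; Uzoma 1/80

No spouse, descendants, or parent survives, so the estate passes to Chidinma's siblings per stirpes.
Half-blood and whole-blood siblings take equally under the stated rule.
The estate is divided into 5 equal shares of 1/5 among Temitope, Adaeze, Morounke, Ngozi, Segun.
Temitope predeceased; the 1/5 allotted to Temitope's branch passes to Temitope's issue by representation.
The 1/5 is divided into 2 equal shares of 1/10 among Gbenga, Ifeoma.
Gbenga is living and takes 1/10.
Ifeoma is living and takes 1/10.
Adaeze is living and takes 1/5.
Morounke is living and takes 1/5.
Ngozi predeceased; the 1/5 allotted to Ngozi's branch passes to Ngozi's issue by representation.
The 1/5 is divided into 4 equal shares of 1/20 among Dayo, Jide, Ebele, Lanre.
Dayo is living and takes 1/20.
Jide is living and takes 1/20.
Ebele predeceased; the 1/20 allotted to Ebele's branch passes to Ebele's issue by representation.
The 1/20 is divided into 4 equal shares of 1/80 among Bankole, Obafemi, Uzoma, Abiodun.
Bankole is living and takes 1/80.
Obafemi is living and takes 1/80.
Uzoma is living and takes 1/80.
Abiodun is living and takes 1/80.
Lanre is living and takes 1/20.
Segun is living and takes 1/5.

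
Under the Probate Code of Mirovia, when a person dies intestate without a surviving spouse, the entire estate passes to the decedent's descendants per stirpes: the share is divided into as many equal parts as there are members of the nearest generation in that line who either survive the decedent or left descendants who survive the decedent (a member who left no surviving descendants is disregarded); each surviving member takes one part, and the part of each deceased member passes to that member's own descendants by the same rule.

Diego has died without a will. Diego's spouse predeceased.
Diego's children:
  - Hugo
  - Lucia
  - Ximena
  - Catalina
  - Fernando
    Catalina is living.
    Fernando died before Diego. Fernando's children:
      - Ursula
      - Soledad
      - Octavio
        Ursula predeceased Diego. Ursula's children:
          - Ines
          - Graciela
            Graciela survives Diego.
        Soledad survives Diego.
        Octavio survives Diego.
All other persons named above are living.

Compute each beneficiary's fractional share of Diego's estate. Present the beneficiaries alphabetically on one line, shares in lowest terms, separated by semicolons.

There is no surviving spouse, so the entire estate passes to Diego's descendants per stirpes.
The estate is divided into 5 equal shares of 1/5 among Hugo, Lucia, Ximena, Catalina, Fernando.
Hugo is living and takes 1/5.
Lucia is living and takes 1/5.
Ximena is living and takes 1/5.
Catalina is living and takes 1/5.
Fernando predeceased; the 1/5 allotted to Fernando's branch passes to Fernando's issue by representation.
The 1/5 is divided into 3 equal shares of 1/15 among Ursula, Soledad, Octavio.
Ursula predeceased; the 1/15 allotted to Ursula's branch passes to Ursula's issue by representation.
The 1/15 is divided into 2 equal shares of 1/30 among Ines, Graciela.
Ines is living and takes 1/30.
Graciela is living and takes 1/30.
Soledad is living and takes 1/15.
Octavio is living and takes 1/15.

Catalina 1/5; Graciela 1/30; Hugo 1/5; Ines 1/30; Lucia 1/5; Octavio 1/15; Soledad 1/15; Ximena 1/5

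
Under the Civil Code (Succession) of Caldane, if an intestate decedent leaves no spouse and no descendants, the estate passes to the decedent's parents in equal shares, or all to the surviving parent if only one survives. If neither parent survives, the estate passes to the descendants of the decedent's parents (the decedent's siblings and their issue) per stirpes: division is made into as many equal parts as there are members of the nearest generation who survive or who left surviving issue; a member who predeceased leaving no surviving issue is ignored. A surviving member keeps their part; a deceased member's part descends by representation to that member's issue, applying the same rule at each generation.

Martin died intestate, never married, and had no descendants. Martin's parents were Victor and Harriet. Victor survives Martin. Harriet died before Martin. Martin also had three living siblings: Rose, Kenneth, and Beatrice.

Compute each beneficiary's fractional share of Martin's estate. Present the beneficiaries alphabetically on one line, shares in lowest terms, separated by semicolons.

Victor 1

Only one parent, Victor, survives, so Victor takes the entire estate. The siblings take nothing because a surviving parent has priority.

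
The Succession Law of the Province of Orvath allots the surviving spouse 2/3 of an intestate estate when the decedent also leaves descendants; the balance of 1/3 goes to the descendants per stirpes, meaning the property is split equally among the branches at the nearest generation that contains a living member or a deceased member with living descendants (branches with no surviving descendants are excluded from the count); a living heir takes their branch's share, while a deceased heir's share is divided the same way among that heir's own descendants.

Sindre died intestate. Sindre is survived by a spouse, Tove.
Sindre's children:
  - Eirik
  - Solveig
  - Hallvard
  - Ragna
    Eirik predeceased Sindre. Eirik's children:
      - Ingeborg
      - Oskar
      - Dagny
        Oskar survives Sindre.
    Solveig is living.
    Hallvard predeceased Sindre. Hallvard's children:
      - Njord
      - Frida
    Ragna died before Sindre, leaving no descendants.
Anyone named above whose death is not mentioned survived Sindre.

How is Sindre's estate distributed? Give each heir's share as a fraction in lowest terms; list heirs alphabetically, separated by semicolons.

Tove, as surviving spouse, takes 2/3.
The remaining 1/3 passes to Sindre's descendants per stirpes.
Ragna left no surviving issue, so that branch lapses and is disregarded.
The 1/3 is divided into 3 equal shares of 1/9 among Eirik, Solveig, Hallvard.
Eirik predeceased; the 1/9 allotted to Eirik's branch passes to Eirik's issue by representation.
The 1/9 is divided into 3 equal shares of 1/27 among Ingeborg, Oskar, Dagny.
Ingeborg is living and takes 1/27.
Oskar is living and takes 1/27.
Dagny is living and takes 1/27.
Solveig is living and takes 1/9.
Hallvard predeceased; the 1/9 allotted to Hallvard's branch passes to Hallvard's issue by representation.
The 1/9 is divided into 2 equal shares of 1/18 among Njord, Frida.
Njord is living and takes 1/18.
Frida is living and takes 1/18.

Dagny 1/27; Frida 1/18; Ingeborg 1/27; Njord 1/18; Oskar 1/27; Solveig 1/9; Tove 2/3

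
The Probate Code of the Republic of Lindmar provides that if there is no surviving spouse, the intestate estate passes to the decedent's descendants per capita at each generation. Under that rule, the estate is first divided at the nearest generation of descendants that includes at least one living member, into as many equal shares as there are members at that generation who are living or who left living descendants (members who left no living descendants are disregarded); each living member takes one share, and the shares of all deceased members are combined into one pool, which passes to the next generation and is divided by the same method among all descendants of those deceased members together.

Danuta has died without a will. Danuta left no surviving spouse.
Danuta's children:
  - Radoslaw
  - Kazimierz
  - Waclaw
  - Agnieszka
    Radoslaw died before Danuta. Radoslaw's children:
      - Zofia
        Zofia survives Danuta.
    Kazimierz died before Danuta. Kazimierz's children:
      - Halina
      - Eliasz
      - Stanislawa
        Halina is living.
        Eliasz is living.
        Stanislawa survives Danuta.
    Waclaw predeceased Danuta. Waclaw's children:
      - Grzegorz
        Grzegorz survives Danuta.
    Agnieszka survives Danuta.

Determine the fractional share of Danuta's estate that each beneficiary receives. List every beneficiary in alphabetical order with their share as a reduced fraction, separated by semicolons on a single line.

There is no surviving spouse, so the entire estate passes to Danuta's descendants per capita at each generation.
At generation 1 (Radoslaw, Kazimierz, Waclaw, Agnieszka) there are 4 shares of (1)/4 = 1/4 each.
Living: Agnieszka — each takes 1/4.
Deceased: Radoslaw, Kazimierz, and Waclaw. Their combined 3/4 is pooled and carried to generation 2.
At generation 2 (Zofia, Halina, Eliasz, Stanislawa, Grzegorz) there are 5 shares of (3/4)/5 = 3/20 each.
Living: Zofia, Halina, Eliasz, Stanislawa, and Grzegorz — each takes 3/20.

Agnieszka 1/4; Eliasz 3/20; Grzegorz 3/20; Halina 3/20; Stanislawa 3/20; Zofia 3/20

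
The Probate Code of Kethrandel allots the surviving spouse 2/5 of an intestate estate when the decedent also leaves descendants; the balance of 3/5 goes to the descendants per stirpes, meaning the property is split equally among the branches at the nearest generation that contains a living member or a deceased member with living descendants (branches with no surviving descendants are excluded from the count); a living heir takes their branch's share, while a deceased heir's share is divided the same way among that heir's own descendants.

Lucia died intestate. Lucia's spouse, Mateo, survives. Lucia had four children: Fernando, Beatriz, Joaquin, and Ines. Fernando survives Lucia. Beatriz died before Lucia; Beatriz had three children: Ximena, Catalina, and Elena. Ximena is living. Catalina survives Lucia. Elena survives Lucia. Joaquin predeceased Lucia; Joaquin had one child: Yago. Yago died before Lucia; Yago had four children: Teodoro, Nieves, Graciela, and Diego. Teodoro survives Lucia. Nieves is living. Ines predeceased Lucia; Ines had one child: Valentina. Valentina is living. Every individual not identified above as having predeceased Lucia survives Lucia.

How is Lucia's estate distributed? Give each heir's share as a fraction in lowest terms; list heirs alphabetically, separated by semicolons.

Catalina 1/20; Diego 3/80; Elena 1/20; Fernando 3/20; Graciela 3/80; Mateo 2/5; Nieves 3/80; Teodoro 3/80; Valentina 3/20; Ximena 1/20

Mateo, as surviving spouse, takes 2/5.
The remaining 3/5 passes to Lucia's descendants per stirpes.
The 3/5 is divided into 4 equal shares of 3/20 among Fernando, Beatriz, Joaquin, Ines.
Fernando is living and takes 3/20.
Beatriz predeceased; the 3/20 allotted to Beatriz's branch passes to Beatriz's issue by representation.
The 3/20 is divided into 3 equal shares of 1/20 among Ximena, Catalina, Elena.
Ximena is living and takes 1/20.
Catalina is living and takes 1/20.
Elena is living and takes 1/20.
Joaquin predeceased; the 3/20 allotted to Joaquin's branch passes to Joaquin's issue by representation.
Yago's line is the sole branch at this level, so the full 3/20 passes to Yago's issue by representation.
The 3/20 is divided into 4 equal shares of 3/80 among Teodoro, Nieves, Graciela, Diego.
Teodoro is living and takes 3/80.
Nieves is living and takes 3/80.
Graciela is living and takes 3/80.
Diego is living and takes 3/80.
Ines predeceased; the 3/20 allotted to Ines's branch passes to Ines's issue by representation.
Valentina is the sole taker at this level and receives the full 3/20.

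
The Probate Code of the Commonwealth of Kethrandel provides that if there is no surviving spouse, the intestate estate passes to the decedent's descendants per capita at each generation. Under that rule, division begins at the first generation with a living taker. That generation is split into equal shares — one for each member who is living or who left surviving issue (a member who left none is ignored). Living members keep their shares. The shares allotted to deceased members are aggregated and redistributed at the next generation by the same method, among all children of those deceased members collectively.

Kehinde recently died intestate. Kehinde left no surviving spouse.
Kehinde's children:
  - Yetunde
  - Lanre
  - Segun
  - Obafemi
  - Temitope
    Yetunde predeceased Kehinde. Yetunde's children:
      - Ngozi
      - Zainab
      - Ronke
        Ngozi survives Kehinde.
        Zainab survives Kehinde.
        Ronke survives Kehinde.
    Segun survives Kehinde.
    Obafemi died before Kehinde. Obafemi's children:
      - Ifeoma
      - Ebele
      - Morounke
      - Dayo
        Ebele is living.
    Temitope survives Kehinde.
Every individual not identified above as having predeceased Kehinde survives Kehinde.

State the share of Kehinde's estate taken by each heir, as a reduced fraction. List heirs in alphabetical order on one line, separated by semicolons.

Dayo 2/35; Ebele 2/35; Ifeoma 2/35; Lanre 1/5; Morounke 2/35; Ngozi 2/35; Ronke 2/35; Segun 1/5; Temitope 1/5; Zainab 2/35

There is no surviving spouse, so the entire estate passes to Kehinde's descendants per capita at each generation.
At generation 1 (Yetunde, Lanre, Segun, Obafemi, Temitope) there are 5 shares of (1)/5 = 1/5 each.
Living: Lanre, Segun, and Temitope — each takes 1/5.
Deceased: Yetunde and Obafemi. Their combined 2/5 is pooled and carried to generation 2.
At generation 2 (Ngozi, Zainab, Ronke, Ifeoma, Ebele, Morounke, Dayo) there are 7 shares of (2/5)/7 = 2/35 each.
Living: Ngozi, Zainab, Ronke, Ifeoma, Ebele, Morounke, and Dayo — each takes 2/35.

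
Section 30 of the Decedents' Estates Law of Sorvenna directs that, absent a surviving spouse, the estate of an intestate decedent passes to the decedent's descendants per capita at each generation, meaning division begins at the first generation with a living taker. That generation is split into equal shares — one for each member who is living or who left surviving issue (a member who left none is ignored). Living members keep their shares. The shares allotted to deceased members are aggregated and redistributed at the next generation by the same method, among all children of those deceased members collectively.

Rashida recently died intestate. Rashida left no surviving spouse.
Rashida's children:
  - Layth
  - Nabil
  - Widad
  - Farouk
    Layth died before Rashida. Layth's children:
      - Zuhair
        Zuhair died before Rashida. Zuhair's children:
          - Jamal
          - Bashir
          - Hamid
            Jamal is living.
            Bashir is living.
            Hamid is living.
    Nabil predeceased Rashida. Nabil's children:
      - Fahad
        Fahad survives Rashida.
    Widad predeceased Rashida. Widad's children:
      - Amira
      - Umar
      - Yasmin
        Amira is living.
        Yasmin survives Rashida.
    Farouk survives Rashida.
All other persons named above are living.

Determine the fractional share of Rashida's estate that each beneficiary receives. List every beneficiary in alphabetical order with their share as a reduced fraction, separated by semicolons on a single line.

There is no surviving spouse, so the entire estate passes to Rashida's descendants per capita at each generation.
At generation 1 (Layth, Nabil, Widad, Farouk) there are 4 shares of (1)/4 = 1/4 each.
Living: Farouk — each takes 1/4.
Deceased: Layth, Nabil, and Widad. Their combined 3/4 is pooled and carried to generation 2.
At generation 2 (Zuhair, Fahad, Amira, Umar, Yasmin) there are 5 shares of (3/4)/5 = 3/20 each.
Living: Fahad, Amira, Umar, and Yasmin — each takes 3/20.
Deceased: Zuhair. That 3/20 share is carried to generation 3.
At generation 3 (Jamal, Bashir, Hamid) there are 3 shares of (3/20)/3 = 1/20 each.
Living: Jamal, Bashir, and Hamid — each takes 1/20.

Amira 3/20; Bashir 1/20; Fahad 3/20; Farouk 1/4; Hamid 1/20; Jamal 1/20; Umar 3/20; Yasmin 3/20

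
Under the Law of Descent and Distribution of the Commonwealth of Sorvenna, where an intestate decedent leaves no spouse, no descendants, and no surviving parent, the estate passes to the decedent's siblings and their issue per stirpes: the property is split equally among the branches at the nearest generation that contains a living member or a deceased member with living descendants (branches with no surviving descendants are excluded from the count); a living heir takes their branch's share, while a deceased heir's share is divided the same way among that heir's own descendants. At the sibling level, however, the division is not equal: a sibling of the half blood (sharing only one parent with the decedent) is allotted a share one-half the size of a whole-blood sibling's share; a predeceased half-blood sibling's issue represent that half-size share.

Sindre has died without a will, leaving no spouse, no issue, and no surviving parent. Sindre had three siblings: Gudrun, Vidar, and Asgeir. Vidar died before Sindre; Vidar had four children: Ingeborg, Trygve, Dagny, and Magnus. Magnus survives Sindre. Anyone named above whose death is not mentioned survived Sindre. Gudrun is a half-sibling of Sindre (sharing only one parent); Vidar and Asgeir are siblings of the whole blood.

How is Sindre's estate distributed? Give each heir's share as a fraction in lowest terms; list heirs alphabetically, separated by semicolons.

Asgeir 2/5; Dagny 1/10; Gudrun 1/5; Ingeborg 1/10; Magnus 1/10; Trygve 1/10

No spouse, descendants, or parent survives, so the estate passes to Sindre's siblings per stirpes.
Half-blood siblings count for one-half the weight of whole-blood siblings at the initial division.
Dividing 1 in proportion to weights (total weight 5/2): Gudrun (weight 1/2) → 1/5; Vidar (weight 1) → 2/5; Asgeir (weight 1) → 2/5.
Gudrun is living and takes 1/5.
Vidar predeceased; the 2/5 allotted to Vidar's branch passes to Vidar's issue by representation.
The 2/5 is divided into 4 equal shares of 1/10 among Ingeborg, Trygve, Dagny, Magnus.
Ingeborg is living and takes 1/10.
Trygve is living and takes 1/10.
Dagny is living and takes 1/10.
Magnus is living and takes 1/10.
Asgeir is living and takes 2/5.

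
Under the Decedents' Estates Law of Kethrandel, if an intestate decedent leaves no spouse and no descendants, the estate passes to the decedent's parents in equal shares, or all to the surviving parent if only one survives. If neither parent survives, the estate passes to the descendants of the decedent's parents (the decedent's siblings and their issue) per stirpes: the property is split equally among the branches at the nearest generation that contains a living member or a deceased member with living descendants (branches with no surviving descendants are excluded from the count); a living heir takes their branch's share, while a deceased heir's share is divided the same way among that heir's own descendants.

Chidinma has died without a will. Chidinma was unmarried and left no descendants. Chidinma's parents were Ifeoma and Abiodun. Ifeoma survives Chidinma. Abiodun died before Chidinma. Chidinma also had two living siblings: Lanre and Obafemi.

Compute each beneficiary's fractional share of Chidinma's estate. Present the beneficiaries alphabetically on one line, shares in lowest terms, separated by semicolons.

Ifeoma 1

Only one parent, Ifeoma, survives, so Ifeoma takes the entire estate. The siblings take nothing because a surviving parent has priority.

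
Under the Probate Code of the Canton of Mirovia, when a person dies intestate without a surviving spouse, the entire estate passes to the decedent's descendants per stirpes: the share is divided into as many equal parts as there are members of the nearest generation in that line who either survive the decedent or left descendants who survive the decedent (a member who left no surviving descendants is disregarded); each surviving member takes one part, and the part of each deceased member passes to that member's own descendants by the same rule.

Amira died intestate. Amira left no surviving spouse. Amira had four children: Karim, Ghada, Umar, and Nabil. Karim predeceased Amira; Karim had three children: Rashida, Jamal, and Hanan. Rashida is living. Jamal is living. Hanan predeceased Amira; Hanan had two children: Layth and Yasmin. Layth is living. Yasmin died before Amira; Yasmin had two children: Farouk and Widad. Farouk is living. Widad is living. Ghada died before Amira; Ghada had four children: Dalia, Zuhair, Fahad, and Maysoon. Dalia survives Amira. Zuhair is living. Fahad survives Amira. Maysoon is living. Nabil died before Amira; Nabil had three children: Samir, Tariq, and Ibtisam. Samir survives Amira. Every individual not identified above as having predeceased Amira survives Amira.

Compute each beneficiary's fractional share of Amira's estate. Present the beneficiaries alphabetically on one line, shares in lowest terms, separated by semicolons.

There is no surviving spouse, so the entire estate passes to Amira's descendants per stirpes.
The estate is divided into 4 equal shares of 1/4 among Karim, Ghada, Umar, Nabil.
Karim predeceased; the 1/4 allotted to Karim's branch passes to Karim's issue by representation.
The 1/4 is divided into 3 equal shares of 1/12 among Rashida, Jamal, Hanan.
Rashida is living and takes 1/12.
Jamal is living and takes 1/12.
Hanan predeceased; the 1/12 allotted to Hanan's branch passes to Hanan's issue by representation.
The 1/12 is divided into 2 equal shares of 1/24 among Layth, Yasmin.
Layth is living and takes 1/24.
Yasmin predeceased; the 1/24 allotted to Yasmin's branch passes to Yasmin's issue by representation.
The 1/24 is divided into 2 equal shares of 1/48 among Farouk, Widad.
Farouk is living and takes 1/48.
Widad is living and takes 1/48.
Ghada predeceased; the 1/4 allotted to Ghada's branch passes to Ghada's issue by representation.
The 1/4 is divided into 4 equal shares of 1/16 among Dalia, Zuhair, Fahad, Maysoon.
Dalia is living and takes 1/16.
Zuhair is living and takes 1/16.
Fahad is living and takes 1/16.
Maysoon is living and takes 1/16.
Umar is living and takes 1/4.
Nabil predeceased; the 1/4 allotted to Nabil's branch passes to Nabil's issue by representation.
The 1/4 is divided into 3 equal shares of 1/12 among Samir, Tariq, Ibtisam.
Samir is living and takes 1/12.
Tariq is living and takes 1/12.
Ibtisam is living and takes 1/12.

Dalia 1/16; Fahad 1/16; Farouk 1/48; Ibtisam 1/12; Jamal 1/12; Layth 1/24; Maysoon 1/16; Rashida 1/12; Samir 1/12; Tariq 1/12; Umar 1/4; Widad 1/48; Zuhair 1/16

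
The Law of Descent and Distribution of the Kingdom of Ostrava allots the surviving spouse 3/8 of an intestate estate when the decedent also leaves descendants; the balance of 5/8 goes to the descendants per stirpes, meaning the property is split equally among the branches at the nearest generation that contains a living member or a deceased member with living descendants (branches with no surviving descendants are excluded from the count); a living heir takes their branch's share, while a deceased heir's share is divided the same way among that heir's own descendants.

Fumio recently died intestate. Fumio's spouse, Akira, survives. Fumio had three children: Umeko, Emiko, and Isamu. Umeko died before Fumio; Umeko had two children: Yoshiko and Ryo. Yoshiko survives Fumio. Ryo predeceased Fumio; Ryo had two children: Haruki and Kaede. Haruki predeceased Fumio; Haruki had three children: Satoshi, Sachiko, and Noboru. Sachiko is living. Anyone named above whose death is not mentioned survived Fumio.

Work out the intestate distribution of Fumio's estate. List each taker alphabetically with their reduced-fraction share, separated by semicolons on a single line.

Akira, as surviving spouse, takes 3/8.
The remaining 5/8 passes to Fumio's descendants per stirpes.
The 5/8 is divided into 3 equal shares of 5/24 among Umeko, Emiko, Isamu.
Umeko predeceased; the 5/24 allotted to Umeko's branch passes to Umeko's issue by representation.
The 5/24 is divided into 2 equal shares of 5/48 among Yoshiko, Ryo.
Yoshiko is living and takes 5/48.
Ryo predeceased; the 5/48 allotted to Ryo's branch passes to Ryo's issue by representation.
The 5/48 is divided into 2 equal shares of 5/96 among Haruki, Kaede.
Haruki predeceased; the 5/96 allotted to Haruki's branch passes to Haruki's issue by representation.
The 5/96 is divided into 3 equal shares of 5/288 among Satoshi, Sachiko, Noboru.
Satoshi is living and takes 5/288.
Sachiko is living and takes 5/288.
Noboru is living and takes 5/288.
Kaede is living and takes 5/96.
Emiko is living and takes 5/24.
Isamu is living and takes 5/24.

Akira 3/8; Emiko 5/24; Isamu 5/24; Kaede 5/96; Noboru 5/288; Sachiko 5/288; Satoshi 5/288; Yoshiko 5/48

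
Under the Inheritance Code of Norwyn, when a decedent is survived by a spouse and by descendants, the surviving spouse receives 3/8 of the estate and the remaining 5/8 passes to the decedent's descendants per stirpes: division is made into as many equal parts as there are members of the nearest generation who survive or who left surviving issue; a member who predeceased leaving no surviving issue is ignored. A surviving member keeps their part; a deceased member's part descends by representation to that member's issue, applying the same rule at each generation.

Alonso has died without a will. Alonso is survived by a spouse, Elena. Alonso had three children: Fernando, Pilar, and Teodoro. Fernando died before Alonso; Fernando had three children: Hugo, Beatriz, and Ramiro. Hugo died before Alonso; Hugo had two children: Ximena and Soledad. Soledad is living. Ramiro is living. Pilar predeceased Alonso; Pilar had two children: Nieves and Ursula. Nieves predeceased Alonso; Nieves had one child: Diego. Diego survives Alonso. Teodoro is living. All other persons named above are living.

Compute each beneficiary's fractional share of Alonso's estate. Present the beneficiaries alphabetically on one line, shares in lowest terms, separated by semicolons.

Elena, as surviving spouse, takes 3/8.
The remaining 5/8 passes to Alonso's descendants per stirpes.
The 5/8 is divided into 3 equal shares of 5/24 among Fernando, Pilar, Teodoro.
Fernando predeceased; the 5/24 allotted to Fernando's branch passes to Fernando's issue by representation.
The 5/24 is divided into 3 equal shares of 5/72 among Hugo, Beatriz, Ramiro.
Hugo predeceased; the 5/72 allotted to Hugo's branch passes to Hugo's issue by representation.
The 5/72 is divided into 2 equal shares of 5/144 among Ximena, Soledad.
Ximena is living and takes 5/144.
Soledad is living and takes 5/144.
Beatriz is living and takes 5/72.
Ramiro is living and takes 5/72.
Pilar predeceased; the 5/24 allotted to Pilar's branch passes to Pilar's issue by representation.
The 5/24 is divided into 2 equal shares of 5/48 among Nieves, Ursula.
Nieves predeceased; the 5/48 allotted to Nieves's branch passes to Nieves's issue by representation.
Diego is the sole taker at this level and receives the full 5/48.
Ursula is living and takes 5/48.
Teodoro is living and takes 5/24.

Beatriz 5/72; Diego 5/48; Elena 3/8; Ramiro 5/72; Soledad 5/144; Teodoro 5/24; Ursula 5/48; Ximena 5/144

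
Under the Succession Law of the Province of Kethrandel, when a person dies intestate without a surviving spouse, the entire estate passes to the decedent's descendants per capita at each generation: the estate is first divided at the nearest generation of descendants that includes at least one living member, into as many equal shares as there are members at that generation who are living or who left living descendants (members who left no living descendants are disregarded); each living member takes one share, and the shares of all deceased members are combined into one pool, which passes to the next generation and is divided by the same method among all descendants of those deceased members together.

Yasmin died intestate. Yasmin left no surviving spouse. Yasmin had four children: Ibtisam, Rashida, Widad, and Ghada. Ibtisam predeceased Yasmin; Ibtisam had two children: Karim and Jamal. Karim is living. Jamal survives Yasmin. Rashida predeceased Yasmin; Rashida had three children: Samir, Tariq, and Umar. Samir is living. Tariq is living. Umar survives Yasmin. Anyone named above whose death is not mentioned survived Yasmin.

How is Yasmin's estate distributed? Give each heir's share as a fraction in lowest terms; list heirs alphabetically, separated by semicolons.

Ghada 1/4; Jamal 1/10; Karim 1/10; Samir 1/10; Tariq 1/10; Umar 1/10; Widad 1/4

There is no surviving spouse, so the entire estate passes to Yasmin's descendants per capita at each generation.
At generation 1 (Ibtisam, Rashida, Widad, Ghada) there are 4 shares of (1)/4 = 1/4 each.
Living: Widad and Ghada — each takes 1/4.
Deceased: Ibtisam and Rashida. Their combined 1/2 is pooled and carried to generation 2.
At generation 2 (Karim, Jamal, Samir, Tariq, Umar) there are 5 shares of (1/2)/5 = 1/10 each.
Living: Karim, Jamal, Samir, Tariq, and Umar — each takes 1/10.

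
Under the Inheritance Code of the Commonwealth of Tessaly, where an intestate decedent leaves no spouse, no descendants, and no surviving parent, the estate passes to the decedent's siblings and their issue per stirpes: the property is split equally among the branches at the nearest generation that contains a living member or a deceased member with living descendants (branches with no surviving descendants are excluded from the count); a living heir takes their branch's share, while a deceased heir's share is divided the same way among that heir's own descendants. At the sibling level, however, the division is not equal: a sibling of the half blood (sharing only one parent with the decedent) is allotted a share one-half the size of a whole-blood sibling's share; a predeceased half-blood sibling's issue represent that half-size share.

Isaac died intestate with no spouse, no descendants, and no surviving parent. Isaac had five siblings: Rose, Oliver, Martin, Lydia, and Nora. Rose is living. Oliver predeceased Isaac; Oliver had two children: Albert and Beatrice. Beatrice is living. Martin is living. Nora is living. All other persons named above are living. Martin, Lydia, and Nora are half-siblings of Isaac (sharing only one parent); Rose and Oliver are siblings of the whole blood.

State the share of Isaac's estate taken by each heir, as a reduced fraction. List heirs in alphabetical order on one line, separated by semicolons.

Albert 1/7; Beatrice 1/7; Lydia 1/7; Martin 1/7; Nora 1/7; Rose 2/7

No spouse, descendants, or parent survives, so the estate passes to Isaac's siblings per stirpes.
Half-blood siblings count for one-half the weight of whole-blood siblings at the initial division.
Dividing 1 in proportion to weights (total weight 7/2): Rose (weight 1) → 2/7; Oliver (weight 1) → 2/7; Martin (weight 1/2) → 1/7; Lydia (weight 1/2) → 1/7; Nora (weight 1/2) → 1/7.
Rose is living and takes 2/7.
Oliver predeceased; the 2/7 allotted to Oliver's branch passes to Oliver's issue by representation.
The 2/7 is divided into 2 equal shares of 1/7 among Albert, Beatrice.
Albert is living and takes 1/7.
Beatrice is living and takes 1/7.
Martin is living and takes 1/7.
Lydia is living and takes 1/7.
Nora is living and takes 1/7.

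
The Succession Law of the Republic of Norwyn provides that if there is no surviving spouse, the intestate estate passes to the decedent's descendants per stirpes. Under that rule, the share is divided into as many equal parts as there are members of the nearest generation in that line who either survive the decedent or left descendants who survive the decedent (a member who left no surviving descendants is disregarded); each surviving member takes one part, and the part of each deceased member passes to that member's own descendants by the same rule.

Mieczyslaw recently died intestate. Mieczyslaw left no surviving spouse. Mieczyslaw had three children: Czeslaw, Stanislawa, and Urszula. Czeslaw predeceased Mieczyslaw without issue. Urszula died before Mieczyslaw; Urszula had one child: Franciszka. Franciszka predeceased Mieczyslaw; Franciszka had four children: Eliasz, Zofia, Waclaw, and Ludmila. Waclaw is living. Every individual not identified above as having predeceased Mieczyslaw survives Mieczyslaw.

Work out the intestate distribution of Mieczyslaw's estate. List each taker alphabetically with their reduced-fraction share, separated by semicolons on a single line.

Eliasz 1/8; Ludmila 1/8; Stanislawa 1/2; Waclaw 1/8; Zofia 1/8

There is no surviving spouse, so the entire estate passes to Mieczyslaw's descendants per stirpes.
Czeslaw left no surviving issue, so that branch lapses and is disregarded.
The estate is divided into 2 equal shares of 1/2 among Stanislawa, Urszula.
Stanislawa is living and takes 1/2.
Urszula predeceased; the 1/2 allotted to Urszula's branch passes to Urszula's issue by representation.
Franciszka's line is the sole branch at this level, so the full 1/2 passes to Franciszka's issue by representation.
The 1/2 is divided into 4 equal shares of 1/8 among Eliasz, Zofia, Waclaw, Ludmila.
Eliasz is living and takes 1/8.
Zofia is living and takes 1/8.
Waclaw is living and takes 1/8.
Ludmila is living and takes 1/8.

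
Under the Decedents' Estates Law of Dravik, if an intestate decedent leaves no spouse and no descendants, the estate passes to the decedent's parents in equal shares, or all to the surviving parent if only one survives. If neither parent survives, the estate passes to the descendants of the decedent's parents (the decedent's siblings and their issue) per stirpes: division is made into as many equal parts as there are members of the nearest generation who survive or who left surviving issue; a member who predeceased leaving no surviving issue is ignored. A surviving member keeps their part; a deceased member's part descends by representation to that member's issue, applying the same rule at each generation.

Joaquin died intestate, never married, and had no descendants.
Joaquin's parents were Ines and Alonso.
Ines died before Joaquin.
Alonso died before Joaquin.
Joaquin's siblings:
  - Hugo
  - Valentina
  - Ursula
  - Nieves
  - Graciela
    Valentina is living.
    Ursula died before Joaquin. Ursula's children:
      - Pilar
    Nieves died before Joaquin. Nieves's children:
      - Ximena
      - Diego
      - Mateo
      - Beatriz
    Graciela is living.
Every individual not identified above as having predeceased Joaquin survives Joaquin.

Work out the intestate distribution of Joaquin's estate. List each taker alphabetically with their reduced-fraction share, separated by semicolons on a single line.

Beatriz 1/20; Diego 1/20; Graciela 1/5; Hugo 1/5; Mateo 1/20; Pilar 1/5; Valentina 1/5; Ximena 1/20

Neither parent survives and there are no descendants, so the estate passes to Joaquin's siblings and their issue per stirpes.
The estate is divided into 5 equal shares of 1/5 among Hugo, Valentina, Ursula, Nieves, Graciela.
Hugo is living and takes 1/5.
Valentina is living and takes 1/5.
Ursula predeceased; the 1/5 allotted to Ursula's branch passes to Ursula's issue by representation.
Pilar is the sole taker at this level and receives the full 1/5.
Nieves predeceased; the 1/5 allotted to Nieves's branch passes to Nieves's issue by representation.
The 1/5 is divided into 4 equal shares of 1/20 among Ximena, Diego, Mateo, Beatriz.
Ximena is living and takes 1/20.
Diego is living and takes 1/20.
Mateo is living and takes 1/20.
Beatriz is living and takes 1/20.
Graciela is living and takes 1/5.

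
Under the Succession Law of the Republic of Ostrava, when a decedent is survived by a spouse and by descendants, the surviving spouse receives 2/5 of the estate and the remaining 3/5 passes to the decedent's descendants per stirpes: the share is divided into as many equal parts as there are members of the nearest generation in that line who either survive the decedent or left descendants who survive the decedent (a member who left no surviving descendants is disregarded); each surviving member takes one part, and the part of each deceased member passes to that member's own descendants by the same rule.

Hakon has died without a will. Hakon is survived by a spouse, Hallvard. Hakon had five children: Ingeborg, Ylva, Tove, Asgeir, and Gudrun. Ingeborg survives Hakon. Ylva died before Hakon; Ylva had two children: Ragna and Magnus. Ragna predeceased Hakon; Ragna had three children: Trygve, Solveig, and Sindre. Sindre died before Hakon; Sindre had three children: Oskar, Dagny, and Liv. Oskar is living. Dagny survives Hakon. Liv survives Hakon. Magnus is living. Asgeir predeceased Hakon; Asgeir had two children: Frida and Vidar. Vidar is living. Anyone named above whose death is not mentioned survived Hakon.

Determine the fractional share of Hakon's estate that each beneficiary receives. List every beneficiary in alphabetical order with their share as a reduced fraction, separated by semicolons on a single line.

Hallvard, as surviving spouse, takes 2/5.
The remaining 3/5 passes to Hakon's descendants per stirpes.
The 3/5 is divided into 5 equal shares of 3/25 among Ingeborg, Ylva, Tove, Asgeir, Gudrun.
Ingeborg is living and takes 3/25.
Ylva predeceased; the 3/25 allotted to Ylva's branch passes to Ylva's issue by representation.
The 3/25 is divided into 2 equal shares of 3/50 among Ragna, Magnus.
Ragna predeceased; the 3/50 allotted to Ragna's branch passes to Ragna's issue by representation.
The 3/50 is divided into 3 equal shares of 1/50 among Trygve, Solveig, Sindre.
Trygve is living and takes 1/50.
Solveig is living and takes 1/50.
Sindre predeceased; the 1/50 allotted to Sindre's branch passes to Sindre's issue by representation.
The 1/50 is divided into 3 equal shares of 1/150 among Oskar, Dagny, Liv.
Oskar is living and takes 1/150.
Dagny is living and takes 1/150.
Liv is living and takes 1/150.
Magnus is living and takes 3/50.
Tove is living and takes 3/25.
Asgeir predeceased; the 3/25 allotted to Asgeir's branch passes to Asgeir's issue by representation.
The 3/25 is divided into 2 equal shares of 3/50 among Frida, Vidar.
Frida is living and takes 3/50.
Vidar is living and takes 3/50.
Gudrun is living and takes 3/25.

Dagny 1/150; Frida 3/50; Gudrun 3/25; Hallvard 2/5; Ingeborg 3/25; Liv 1/150; Magnus 3/50; Oskar 1/150; Solveig 1/50; Tove 3/25; Trygve 1/50; Vidar 3/50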